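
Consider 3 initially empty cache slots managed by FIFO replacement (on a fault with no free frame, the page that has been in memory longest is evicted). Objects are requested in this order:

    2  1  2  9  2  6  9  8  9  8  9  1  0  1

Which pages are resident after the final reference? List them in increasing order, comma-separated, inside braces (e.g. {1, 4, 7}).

{0, 1, 8}

2: miss, frames (2)
1: miss, frames (2 1)
2: hit
9: miss, frames (2 1 9)
2: hit
6: miss, evict 2, frames (1 9 6)
9: hit
8: miss, evict 1, frames (9 6 8)
9: hit
8: hit
9: hit
1: miss, evict 9, frames (6 8 1)
0: miss, evict 6, frames (8 1 0)
1: hit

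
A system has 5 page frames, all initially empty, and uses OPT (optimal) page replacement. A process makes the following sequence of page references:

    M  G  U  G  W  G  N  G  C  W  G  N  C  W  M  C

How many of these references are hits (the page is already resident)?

M: fault, frames {M}
G: fault, frames {M,G}
U: fault, frames {M,G,U}
G: hit
W: fault, frames {M,G,U,W}
G: hit
N: fault, frames {M,G,U,W,N}
G: hit
C: fault, evict U, frames {M,G,W,N,C}
W: hit
G: hit
N: hit
C: hit
W: hit
M: hit
C: hit
Hits: 10.

10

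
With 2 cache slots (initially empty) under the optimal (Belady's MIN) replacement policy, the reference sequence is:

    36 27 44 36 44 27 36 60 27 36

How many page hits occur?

4

36 -> miss, frames {36}
27 -> miss, frames {36,27}
44 -> miss, evict 27, frames {36,44}
36 -> hit
44 -> hit
27 -> miss, evict 44, frames {36,27}
36 -> hit
60 -> miss, evict 36, frames {27,60}
27 -> hit
36 -> miss, evict 60, frames {27,36}
Hits: 4.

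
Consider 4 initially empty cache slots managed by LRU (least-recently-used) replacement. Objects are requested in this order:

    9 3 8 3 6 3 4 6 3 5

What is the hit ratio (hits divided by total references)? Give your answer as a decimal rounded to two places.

9 → fault, frames (9)
3 → fault, frames (9 3)
8 → fault, frames (9 3 8)
3 → hit
6 → fault, frames (9 8 3 6)
3 → hit
4 → fault, evict 9, frames (8 6 3 4)
6 → hit
3 → hit
5 → fault, evict 8, frames (4 6 3 5)
Hits: 4 of 10 references → 4/10 = 0.4000.

0.40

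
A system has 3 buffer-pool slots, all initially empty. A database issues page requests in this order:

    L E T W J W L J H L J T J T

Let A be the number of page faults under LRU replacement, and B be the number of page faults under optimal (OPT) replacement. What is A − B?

Under LRU: F F F F F . F . F . . F . . → 8 faults.
Under OPT: F F F F F . . . F . . F . . → 7 faults.
A − B = 8 − 7 = 1.

1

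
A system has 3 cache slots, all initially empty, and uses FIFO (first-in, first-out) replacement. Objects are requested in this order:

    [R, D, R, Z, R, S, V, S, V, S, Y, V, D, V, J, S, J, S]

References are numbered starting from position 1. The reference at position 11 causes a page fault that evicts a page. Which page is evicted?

pos 1: R: miss, frames {R}
pos 2: D: miss, frames {R,D}
pos 3: R: hit
pos 4: Z: miss, frames {R,D,Z}
pos 5: R: hit
pos 6: S: miss, evict R, frames {D,Z,S}
pos 7: V: miss, evict D, frames {Z,S,V}
pos 8: S: hit
pos 9: V: hit
pos 10: S: hit
pos 11: Y: miss, evict Z, frames {S,V,Y}
At position 11, page Z is evicted.

Z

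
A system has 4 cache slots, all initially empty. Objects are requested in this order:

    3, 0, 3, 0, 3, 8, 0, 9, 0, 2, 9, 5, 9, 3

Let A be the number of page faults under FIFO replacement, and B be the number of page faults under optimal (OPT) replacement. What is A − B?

1

Under FIFO: F F . . . F . F . F . F . F → 7 faults.
Under OPT: F F . . . F . F . F . F . . → 6 faults.
A − B = 7 − 6 = 1.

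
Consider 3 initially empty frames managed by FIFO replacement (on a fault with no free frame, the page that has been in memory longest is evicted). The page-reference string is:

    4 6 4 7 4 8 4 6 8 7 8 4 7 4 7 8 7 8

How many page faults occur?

4 → fault, frames (4)
6 → fault, frames (4 6)
4 → hit
7 → fault, frames (4 6 7)
4 → hit
8 → fault, evict 4, frames (6 7 8)
4 → fault, evict 6, frames (7 8 4)
6 → fault, evict 7, frames (8 4 6)
8 → hit
7 → fault, evict 8, frames (4 6 7)
8 → fault, evict 4, frames (6 7 8)
4 → fault, evict 6, frames (7 8 4)
7 → hit
4 → hit
7 → hit
8 → hit
7 → hit
8 → hit
Page faults: 9.

9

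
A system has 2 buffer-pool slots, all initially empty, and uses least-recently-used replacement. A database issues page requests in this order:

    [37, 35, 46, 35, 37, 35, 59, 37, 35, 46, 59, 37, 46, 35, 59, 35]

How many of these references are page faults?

37: miss, frames [37]
35: miss, frames [37, 35]
46: miss, evict 37, frames [35, 46]
35: hit
37: miss, evict 46, frames [35, 37]
35: hit
59: miss, evict 37, frames [35, 59]
37: miss, evict 35, frames [59, 37]
35: miss, evict 59, frames [37, 35]
46: miss, evict 37, frames [35, 46]
59: miss, evict 35, frames [46, 59]
37: miss, evict 46, frames [59, 37]
46: miss, evict 59, frames [37, 46]
35: miss, evict 37, frames [46, 35]
59: miss, evict 46, frames [35, 59]
35: hit
Page faults: 13.

13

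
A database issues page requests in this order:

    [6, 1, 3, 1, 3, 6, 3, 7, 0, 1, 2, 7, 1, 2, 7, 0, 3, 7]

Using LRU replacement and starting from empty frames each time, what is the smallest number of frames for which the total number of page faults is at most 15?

f=1: 18 faults
f=2: 15 faults
f=3: 10 faults
f=4: 8 faults
f=5: 6 faults
f=6: 6 faults
Smallest f with faults ≤ 15 is 2.

2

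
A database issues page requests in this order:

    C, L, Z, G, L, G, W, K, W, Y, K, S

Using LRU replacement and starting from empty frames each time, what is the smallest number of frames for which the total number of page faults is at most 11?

2

f=1: 12 faults
f=2: 10 faults
f=3: 8 faults
f=4: 8 faults
f=5: 8 faults
f=6: 8 faults
f=7: 8 faults
f=8: 8 faults
Smallest f with faults ≤ 11 is 2.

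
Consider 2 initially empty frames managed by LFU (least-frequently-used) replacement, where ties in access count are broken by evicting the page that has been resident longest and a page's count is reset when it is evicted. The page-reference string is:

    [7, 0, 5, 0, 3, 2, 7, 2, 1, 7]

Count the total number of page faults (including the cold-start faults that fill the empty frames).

9

7 -> fault, frames {7}
0 -> fault, frames {7,0}
5 -> fault, evict 7, frames {0,5}
0 -> hit
3 -> fault, evict 5, frames {0,3}
2 -> fault, evict 3, frames {0,2}
7 -> fault, evict 2, frames {0,7}
2 -> fault, evict 7, frames {0,2}
1 -> fault, evict 2, frames {0,1}
7 -> fault, evict 1, frames {0,7}
Page faults: 9.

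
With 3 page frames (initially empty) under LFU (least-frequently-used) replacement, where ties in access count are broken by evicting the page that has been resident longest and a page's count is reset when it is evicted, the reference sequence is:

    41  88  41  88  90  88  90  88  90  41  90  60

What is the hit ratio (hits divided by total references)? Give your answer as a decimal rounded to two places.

0.67

41: fault, frames [41]
88: fault, frames [41, 88]
41: hit
88: hit
90: fault, frames [41, 88, 90]
88: hit
90: hit
88: hit
90: hit
41: hit
90: hit
60: fault, evict 41, frames [88, 90, 60]
Hits: 8 of 12 references → 8/12 = 0.6667.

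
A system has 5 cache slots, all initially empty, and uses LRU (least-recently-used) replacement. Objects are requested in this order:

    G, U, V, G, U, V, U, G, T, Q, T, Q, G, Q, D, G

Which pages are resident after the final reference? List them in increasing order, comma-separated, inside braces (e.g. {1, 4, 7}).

{D, G, Q, T, U}

G -> miss, frames (G)
U -> miss, frames (G U)
V -> miss, frames (G U V)
G -> hit
U -> hit
V -> hit
U -> hit
G -> hit
T -> miss, frames (V U G T)
Q -> miss, frames (V U G T Q)
T -> hit
Q -> hit
G -> hit
Q -> hit
D -> miss, evict V, frames (U T G Q D)
G -> hit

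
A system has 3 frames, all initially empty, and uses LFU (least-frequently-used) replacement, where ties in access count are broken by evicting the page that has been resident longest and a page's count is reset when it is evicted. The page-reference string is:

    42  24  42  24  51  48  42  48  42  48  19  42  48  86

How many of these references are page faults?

42 -> miss, frames (42)
24 -> miss, frames (42 24)
42 -> hit
24 -> hit
51 -> miss, frames (42 24 51)
48 -> miss, evict 51, frames (42 24 48)
42 -> hit
48 -> hit
42 -> hit
48 -> hit
19 -> miss, evict 24, frames (42 48 19)
42 -> hit
48 -> hit
86 -> miss, evict 19, frames (42 48 86)
Page faults: 6.

6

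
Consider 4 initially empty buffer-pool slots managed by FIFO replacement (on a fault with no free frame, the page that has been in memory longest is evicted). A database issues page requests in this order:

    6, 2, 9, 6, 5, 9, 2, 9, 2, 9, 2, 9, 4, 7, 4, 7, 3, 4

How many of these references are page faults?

6: fault, frames [6]
2: fault, frames [6, 2]
9: fault, frames [6, 2, 9]
6: hit
5: fault, frames [6, 2, 9, 5]
9: hit
2: hit
9: hit
2: hit
9: hit
2: hit
9: hit
4: fault, evict 6, frames [2, 9, 5, 4]
7: fault, evict 2, frames [9, 5, 4, 7]
4: hit
7: hit
3: fault, evict 9, frames [5, 4, 7, 3]
4: hit
Page faults: 7.

7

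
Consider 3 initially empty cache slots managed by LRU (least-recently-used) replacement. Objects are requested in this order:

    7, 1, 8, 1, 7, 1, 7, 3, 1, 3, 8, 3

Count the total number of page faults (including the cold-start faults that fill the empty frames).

5

7 → miss, frames {7}
1 → miss, frames {7,1}
8 → miss, frames {7,1,8}
1 → hit
7 → hit
1 → hit
7 → hit
3 → miss, evict 8, frames {1,7,3}
1 → hit
3 → hit
8 → miss, evict 7, frames {1,3,8}
3 → hit
Page faults: 5.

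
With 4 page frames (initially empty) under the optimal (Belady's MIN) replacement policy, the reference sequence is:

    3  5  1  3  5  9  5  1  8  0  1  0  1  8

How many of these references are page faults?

6

3 -> fault, frames (3)
5 -> fault, frames (3 5)
1 -> fault, frames (3 5 1)
3 -> hit
5 -> hit
9 -> fault, frames (3 5 1 9)
5 -> hit
1 -> hit
8 -> fault, evict 9, frames (3 5 1 8)
0 -> fault, evict 5, frames (3 1 8 0)
1 -> hit
0 -> hit
1 -> hit
8 -> hit
Page faults: 6.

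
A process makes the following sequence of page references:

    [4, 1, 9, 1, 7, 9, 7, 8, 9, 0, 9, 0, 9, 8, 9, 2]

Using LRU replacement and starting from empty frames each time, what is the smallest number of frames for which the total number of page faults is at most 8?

f=1: 16 faults
f=2: 10 faults
f=3: 7 faults
f=4: 7 faults
f=5: 7 faults
f=6: 7 faults
f=7: 7 faults
Smallest f with faults ≤ 8 is 3.

3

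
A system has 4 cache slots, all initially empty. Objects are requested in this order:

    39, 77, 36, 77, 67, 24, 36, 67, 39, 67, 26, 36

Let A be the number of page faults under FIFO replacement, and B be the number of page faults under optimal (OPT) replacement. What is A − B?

2

Under FIFO: F F F . F F . . F . F F → 8 faults.
Under OPT: F F F . F F . . . . F . → 6 faults.
A − B = 8 − 6 = 2.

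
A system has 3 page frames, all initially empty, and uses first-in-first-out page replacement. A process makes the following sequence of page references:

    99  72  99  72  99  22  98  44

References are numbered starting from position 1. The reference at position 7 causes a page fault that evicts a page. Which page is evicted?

99

pos 1: 99: miss, frames [99]
pos 2: 72: miss, frames [99, 72]
pos 3: 99: hit
pos 4: 72: hit
pos 5: 99: hit
pos 6: 22: miss, frames [99, 72, 22]
pos 7: 98: miss, evict 99, frames [72, 22, 98]
At position 7, page 99 is evicted.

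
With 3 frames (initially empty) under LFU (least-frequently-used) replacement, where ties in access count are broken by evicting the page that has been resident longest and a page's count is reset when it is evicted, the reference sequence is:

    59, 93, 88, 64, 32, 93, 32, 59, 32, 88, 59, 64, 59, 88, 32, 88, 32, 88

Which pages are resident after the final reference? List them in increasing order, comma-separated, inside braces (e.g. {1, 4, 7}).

{32, 59, 88}

59 -> miss, frames {59}
93 -> miss, frames {59,93}
88 -> miss, frames {59,93,88}
64 -> miss, evict 59, frames {93,88,64}
32 -> miss, evict 93, frames {88,64,32}
93 -> miss, evict 88, frames {64,32,93}
32 -> hit
59 -> miss, evict 64, frames {32,93,59}
32 -> hit
88 -> miss, evict 93, frames {32,59,88}
59 -> hit
64 -> miss, evict 88, frames {32,59,64}
59 -> hit
88 -> miss, evict 64, frames {32,59,88}
32 -> hit
88 -> hit
32 -> hit
88 -> hit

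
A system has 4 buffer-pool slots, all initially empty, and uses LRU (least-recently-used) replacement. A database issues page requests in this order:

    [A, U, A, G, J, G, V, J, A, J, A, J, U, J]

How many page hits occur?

8

A → fault, frames {A}
U → fault, frames {A,U}
A → hit
G → fault, frames {U,A,G}
J → fault, frames {U,A,G,J}
G → hit
V → fault, evict U, frames {A,J,G,V}
J → hit
A → hit
J → hit
A → hit
J → hit
U → fault, evict G, frames {V,A,J,U}
J → hit
Hits: 8.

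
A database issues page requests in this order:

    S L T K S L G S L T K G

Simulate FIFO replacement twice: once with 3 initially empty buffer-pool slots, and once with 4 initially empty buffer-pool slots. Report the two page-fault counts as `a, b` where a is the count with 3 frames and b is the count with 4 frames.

9, 10

3 frames: F F F F F F F . . F F . → 9 faults.
4 frames: F F F F . . F F F F F F → 10 faults.
10 > 9: adding a frame increased faults — Belady's anomaly.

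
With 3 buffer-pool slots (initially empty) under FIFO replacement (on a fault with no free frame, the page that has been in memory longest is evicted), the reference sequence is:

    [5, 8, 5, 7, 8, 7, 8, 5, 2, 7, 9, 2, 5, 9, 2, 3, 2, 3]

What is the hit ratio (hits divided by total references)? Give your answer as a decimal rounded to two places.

5 → fault, frames [5]
8 → fault, frames [5, 8]
5 → hit
7 → fault, frames [5, 8, 7]
8 → hit
7 → hit
8 → hit
5 → hit
2 → fault, evict 5, frames [8, 7, 2]
7 → hit
9 → fault, evict 8, frames [7, 2, 9]
2 → hit
5 → fault, evict 7, frames [2, 9, 5]
9 → hit
2 → hit
3 → fault, evict 2, frames [9, 5, 3]
2 → fault, evict 9, frames [5, 3, 2]
3 → hit
Hits: 10 of 18 references → 10/18 = 0.5556.

0.56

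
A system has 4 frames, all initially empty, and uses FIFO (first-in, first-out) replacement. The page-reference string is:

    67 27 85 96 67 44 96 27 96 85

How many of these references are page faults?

67: fault, frames [67]
27: fault, frames [67, 27]
85: fault, frames [67, 27, 85]
96: fault, frames [67, 27, 85, 96]
67: hit
44: fault, evict 67, frames [27, 85, 96, 44]
96: hit
27: hit
96: hit
85: hit
Page faults: 5.

5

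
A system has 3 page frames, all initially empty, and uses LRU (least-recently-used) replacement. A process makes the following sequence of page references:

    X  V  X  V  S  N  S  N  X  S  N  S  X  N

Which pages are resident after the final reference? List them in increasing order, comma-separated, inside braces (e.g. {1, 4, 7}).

X → fault, frames {X}
V → fault, frames {X,V}
X → hit
V → hit
S → fault, frames {X,V,S}
N → fault, evict X, frames {V,S,N}
S → hit
N → hit
X → fault, evict V, frames {S,N,X}
S → hit
N → hit
S → hit
X → hit
N → hit

{N, S, X}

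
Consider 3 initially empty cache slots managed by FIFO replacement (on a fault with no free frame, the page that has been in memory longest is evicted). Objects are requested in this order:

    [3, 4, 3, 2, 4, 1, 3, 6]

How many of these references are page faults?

6

3: miss, frames [3]
4: miss, frames [3, 4]
3: hit
2: miss, frames [3, 4, 2]
4: hit
1: miss, evict 3, frames [4, 2, 1]
3: miss, evict 4, frames [2, 1, 3]
6: miss, evict 2, frames [1, 3, 6]
Page faults: 6.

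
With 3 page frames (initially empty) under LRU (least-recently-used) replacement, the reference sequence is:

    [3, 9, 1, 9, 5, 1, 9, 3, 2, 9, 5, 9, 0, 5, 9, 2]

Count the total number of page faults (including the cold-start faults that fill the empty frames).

3 -> fault, frames {3}
9 -> fault, frames {3,9}
1 -> fault, frames {3,9,1}
9 -> hit
5 -> fault, evict 3, frames {1,9,5}
1 -> hit
9 -> hit
3 -> fault, evict 5, frames {1,9,3}
2 -> fault, evict 1, frames {9,3,2}
9 -> hit
5 -> fault, evict 3, frames {2,9,5}
9 -> hit
0 -> fault, evict 2, frames {5,9,0}
5 -> hit
9 -> hit
2 -> fault, evict 0, frames {5,9,2}
Page faults: 9.

9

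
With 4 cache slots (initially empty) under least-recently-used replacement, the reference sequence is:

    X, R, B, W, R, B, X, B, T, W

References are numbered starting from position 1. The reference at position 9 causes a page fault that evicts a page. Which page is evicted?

W

pos 1: X → miss, frames [X]
pos 2: R → miss, frames [X, R]
pos 3: B → miss, frames [X, R, B]
pos 4: W → miss, frames [X, R, B, W]
pos 5: R → hit
pos 6: B → hit
pos 7: X → hit
pos 8: B → hit
pos 9: T → miss, evict W, frames [R, X, B, T]
At position 9, page W is evicted.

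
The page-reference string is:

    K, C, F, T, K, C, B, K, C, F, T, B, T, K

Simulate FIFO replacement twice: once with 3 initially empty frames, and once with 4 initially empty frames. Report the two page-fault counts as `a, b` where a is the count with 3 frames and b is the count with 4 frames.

3 frames: F F F F F F F . . F F . . F → 10 faults.
4 frames: F F F F . . F F F F F F . F → 11 faults.
11 > 10: adding a frame increased faults — Belady's anomaly.

10, 11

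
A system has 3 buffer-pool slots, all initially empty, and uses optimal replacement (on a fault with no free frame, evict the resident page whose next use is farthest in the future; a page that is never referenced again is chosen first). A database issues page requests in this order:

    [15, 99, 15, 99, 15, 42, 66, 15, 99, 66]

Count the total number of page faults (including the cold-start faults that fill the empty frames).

15: fault, frames {15}
99: fault, frames {15,99}
15: hit
99: hit
15: hit
42: fault, frames {15,99,42}
66: fault, evict 42, frames {15,99,66}
15: hit
99: hit
66: hit
Page faults: 4.

4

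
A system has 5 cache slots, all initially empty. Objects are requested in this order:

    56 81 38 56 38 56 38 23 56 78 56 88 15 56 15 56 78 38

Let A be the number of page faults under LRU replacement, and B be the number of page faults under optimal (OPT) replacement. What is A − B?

1

Under LRU: F F F . . . . F . F . F F . . . . F → 8 faults.
Under OPT: F F F . . . . F . F . F F . . . . . → 7 faults.
A − B = 8 − 7 = 1.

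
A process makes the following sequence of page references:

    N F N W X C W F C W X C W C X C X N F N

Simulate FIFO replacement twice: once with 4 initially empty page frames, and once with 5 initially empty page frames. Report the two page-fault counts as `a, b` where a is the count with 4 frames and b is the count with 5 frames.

4 frames: F F . F F F . . . . . . . . . . . F F . → 7 faults.
5 frames: F F . F F F . . . . . . . . . . . . . . → 5 faults.
5 < 7: adding a frame reduced faults, as is typical.

7, 5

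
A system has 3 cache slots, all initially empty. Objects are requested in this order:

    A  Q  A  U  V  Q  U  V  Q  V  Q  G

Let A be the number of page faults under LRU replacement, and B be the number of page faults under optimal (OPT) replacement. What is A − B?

Under LRU: F F . F F F . . . . . F → 6 faults.
Under OPT: F F . F F . . . . . . F → 5 faults.
A − B = 6 − 5 = 1.

1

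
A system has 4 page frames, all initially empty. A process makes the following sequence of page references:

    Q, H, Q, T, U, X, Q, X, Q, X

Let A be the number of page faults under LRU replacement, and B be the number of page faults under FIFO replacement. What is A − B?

Under LRU: F F . F F F . . . . → 5 faults.
Under FIFO: F F . F F F F . . . → 6 faults.
A − B = 5 − 6 = -1.

-1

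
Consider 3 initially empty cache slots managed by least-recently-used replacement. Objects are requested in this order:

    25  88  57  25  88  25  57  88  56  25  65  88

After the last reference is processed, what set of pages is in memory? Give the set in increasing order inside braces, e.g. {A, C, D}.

{25, 65, 88}

25 → miss, frames {25}
88 → miss, frames {25,88}
57 → miss, frames {25,88,57}
25 → hit
88 → hit
25 → hit
57 → hit
88 → hit
56 → miss, evict 25, frames {57,88,56}
25 → miss, evict 57, frames {88,56,25}
65 → miss, evict 88, frames {56,25,65}
88 → miss, evict 56, frames {25,65,88}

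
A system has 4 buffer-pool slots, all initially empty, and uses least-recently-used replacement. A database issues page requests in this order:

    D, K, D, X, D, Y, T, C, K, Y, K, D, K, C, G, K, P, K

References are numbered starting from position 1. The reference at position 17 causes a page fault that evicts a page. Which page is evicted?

D

pos 1: D -> miss, frames [D]
pos 2: K -> miss, frames [D, K]
pos 3: D -> hit
pos 4: X -> miss, frames [K, D, X]
pos 5: D -> hit
pos 6: Y -> miss, frames [K, X, D, Y]
pos 7: T -> miss, evict K, frames [X, D, Y, T]
pos 8: C -> miss, evict X, frames [D, Y, T, C]
pos 9: K -> miss, evict D, frames [Y, T, C, K]
pos 10: Y -> hit
pos 11: K -> hit
pos 12: D -> miss, evict T, frames [C, Y, K, D]
pos 13: K -> hit
pos 14: C -> hit
pos 15: G -> miss, evict Y, frames [D, K, C, G]
pos 16: K -> hit
pos 17: P -> miss, evict D, frames [C, G, K, P]
At position 17, page D is evicted.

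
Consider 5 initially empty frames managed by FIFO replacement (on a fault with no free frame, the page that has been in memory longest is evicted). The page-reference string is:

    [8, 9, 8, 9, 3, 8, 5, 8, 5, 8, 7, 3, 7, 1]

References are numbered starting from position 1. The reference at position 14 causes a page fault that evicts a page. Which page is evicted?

8

pos 1: 8: fault, frames [8]
pos 2: 9: fault, frames [8, 9]
pos 3: 8: hit
pos 4: 9: hit
pos 5: 3: fault, frames [8, 9, 3]
pos 6: 8: hit
pos 7: 5: fault, frames [8, 9, 3, 5]
pos 8: 8: hit
pos 9: 5: hit
pos 10: 8: hit
pos 11: 7: fault, frames [8, 9, 3, 5, 7]
pos 12: 3: hit
pos 13: 7: hit
pos 14: 1: fault, evict 8, frames [9, 3, 5, 7, 1]
At position 14, page 8 is evicted.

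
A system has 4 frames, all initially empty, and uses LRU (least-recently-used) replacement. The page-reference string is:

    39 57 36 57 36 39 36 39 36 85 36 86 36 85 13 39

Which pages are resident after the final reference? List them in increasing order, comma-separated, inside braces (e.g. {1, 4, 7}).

{13, 36, 39, 85}

39: miss, frames (39)
57: miss, frames (39 57)
36: miss, frames (39 57 36)
57: hit
36: hit
39: hit
36: hit
39: hit
36: hit
85: miss, frames (57 39 36 85)
36: hit
86: miss, evict 57, frames (39 85 36 86)
36: hit
85: hit
13: miss, evict 39, frames (86 36 85 13)
39: miss, evict 86, frames (36 85 13 39)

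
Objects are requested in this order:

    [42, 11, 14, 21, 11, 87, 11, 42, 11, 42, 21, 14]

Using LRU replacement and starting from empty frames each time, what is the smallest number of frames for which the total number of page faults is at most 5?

f=1: 12 faults
f=2: 9 faults
f=3: 8 faults
f=4: 7 faults
f=5: 5 faults
Smallest f with faults ≤ 5 is 5.

5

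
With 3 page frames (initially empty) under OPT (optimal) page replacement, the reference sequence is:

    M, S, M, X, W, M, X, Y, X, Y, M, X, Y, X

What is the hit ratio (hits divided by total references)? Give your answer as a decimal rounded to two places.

0.64

M: miss, frames (M)
S: miss, frames (M S)
M: hit
X: miss, frames (M S X)
W: miss, evict S, frames (M X W)
M: hit
X: hit
Y: miss, evict W, frames (M X Y)
X: hit
Y: hit
M: hit
X: hit
Y: hit
X: hit
Hits: 9 of 14 references → 9/14 = 0.6429.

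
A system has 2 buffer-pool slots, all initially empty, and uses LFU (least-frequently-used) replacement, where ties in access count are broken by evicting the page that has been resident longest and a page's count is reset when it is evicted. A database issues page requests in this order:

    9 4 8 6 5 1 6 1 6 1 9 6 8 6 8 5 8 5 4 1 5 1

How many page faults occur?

17

9: fault, frames [9]
4: fault, frames [9, 4]
8: fault, evict 9, frames [4, 8]
6: fault, evict 4, frames [8, 6]
5: fault, evict 8, frames [6, 5]
1: fault, evict 6, frames [5, 1]
6: fault, evict 5, frames [1, 6]
1: hit
6: hit
1: hit
9: fault, evict 6, frames [1, 9]
6: fault, evict 9, frames [1, 6]
8: fault, evict 6, frames [1, 8]
6: fault, evict 8, frames [1, 6]
8: fault, evict 6, frames [1, 8]
5: fault, evict 8, frames [1, 5]
8: fault, evict 5, frames [1, 8]
5: fault, evict 8, frames [1, 5]
4: fault, evict 5, frames [1, 4]
1: hit
5: fault, evict 4, frames [1, 5]
1: hit
Page faults: 17.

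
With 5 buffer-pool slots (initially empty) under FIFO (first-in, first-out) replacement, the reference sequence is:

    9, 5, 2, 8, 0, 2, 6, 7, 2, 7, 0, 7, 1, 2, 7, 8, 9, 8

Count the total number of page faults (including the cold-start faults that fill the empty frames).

9: fault, frames (9)
5: fault, frames (9 5)
2: fault, frames (9 5 2)
8: fault, frames (9 5 2 8)
0: fault, frames (9 5 2 8 0)
2: hit
6: fault, evict 9, frames (5 2 8 0 6)
7: fault, evict 5, frames (2 8 0 6 7)
2: hit
7: hit
0: hit
7: hit
1: fault, evict 2, frames (8 0 6 7 1)
2: fault, evict 8, frames (0 6 7 1 2)
7: hit
8: fault, evict 0, frames (6 7 1 2 8)
9: fault, evict 6, frames (7 1 2 8 9)
8: hit
Page faults: 11.

11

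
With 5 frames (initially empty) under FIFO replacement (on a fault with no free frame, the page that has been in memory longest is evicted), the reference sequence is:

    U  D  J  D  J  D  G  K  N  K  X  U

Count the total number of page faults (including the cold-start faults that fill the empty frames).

8

U → miss, frames [U]
D → miss, frames [U, D]
J → miss, frames [U, D, J]
D → hit
J → hit
D → hit
G → miss, frames [U, D, J, G]
K → miss, frames [U, D, J, G, K]
N → miss, evict U, frames [D, J, G, K, N]
K → hit
X → miss, evict D, frames [J, G, K, N, X]
U → miss, evict J, frames [G, K, N, X, U]
Page faults: 8.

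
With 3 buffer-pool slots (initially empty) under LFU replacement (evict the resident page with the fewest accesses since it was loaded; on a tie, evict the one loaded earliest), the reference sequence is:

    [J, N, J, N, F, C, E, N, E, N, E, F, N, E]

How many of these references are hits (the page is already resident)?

8

J → miss, frames {J}
N → miss, frames {J,N}
J → hit
N → hit
F → miss, frames {J,N,F}
C → miss, evict F, frames {J,N,C}
E → miss, evict C, frames {J,N,E}
N → hit
E → hit
N → hit
E → hit
F → miss, evict J, frames {N,E,F}
N → hit
E → hit
Hits: 8.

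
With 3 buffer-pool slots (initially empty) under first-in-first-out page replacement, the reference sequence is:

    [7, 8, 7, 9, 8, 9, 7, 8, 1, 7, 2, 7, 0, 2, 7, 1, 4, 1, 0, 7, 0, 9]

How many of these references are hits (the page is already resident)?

7 -> miss, frames [7]
8 -> miss, frames [7, 8]
7 -> hit
9 -> miss, frames [7, 8, 9]
8 -> hit
9 -> hit
7 -> hit
8 -> hit
1 -> miss, evict 7, frames [8, 9, 1]
7 -> miss, evict 8, frames [9, 1, 7]
2 -> miss, evict 9, frames [1, 7, 2]
7 -> hit
0 -> miss, evict 1, frames [7, 2, 0]
2 -> hit
7 -> hit
1 -> miss, evict 7, frames [2, 0, 1]
4 -> miss, evict 2, frames [0, 1, 4]
1 -> hit
0 -> hit
7 -> miss, evict 0, frames [1, 4, 7]
0 -> miss, evict 1, frames [4, 7, 0]
9 -> miss, evict 4, frames [7, 0, 9]
Hits: 10.

10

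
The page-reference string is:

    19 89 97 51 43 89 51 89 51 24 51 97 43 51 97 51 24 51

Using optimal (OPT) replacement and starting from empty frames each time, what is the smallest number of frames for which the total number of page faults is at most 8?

f=1: 18 faults
f=2: 11 faults
f=3: 8 faults
f=4: 6 faults
f=5: 6 faults
f=6: 6 faults
Smallest f with faults ≤ 8 is 3.

3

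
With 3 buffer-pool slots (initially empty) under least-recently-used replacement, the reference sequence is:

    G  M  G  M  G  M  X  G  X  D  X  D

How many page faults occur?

G → miss, frames (G)
M → miss, frames (G M)
G → hit
M → hit
G → hit
M → hit
X → miss, frames (G M X)
G → hit
X → hit
D → miss, evict M, frames (G X D)
X → hit
D → hit
Page faults: 4.

4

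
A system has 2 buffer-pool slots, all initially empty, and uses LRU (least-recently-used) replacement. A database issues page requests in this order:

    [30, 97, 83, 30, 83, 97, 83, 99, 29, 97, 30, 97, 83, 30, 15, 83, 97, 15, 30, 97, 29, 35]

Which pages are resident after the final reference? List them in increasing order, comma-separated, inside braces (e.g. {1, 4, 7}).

{29, 35}

30: miss, frames (30)
97: miss, frames (30 97)
83: miss, evict 30, frames (97 83)
30: miss, evict 97, frames (83 30)
83: hit
97: miss, evict 30, frames (83 97)
83: hit
99: miss, evict 97, frames (83 99)
29: miss, evict 83, frames (99 29)
97: miss, evict 99, frames (29 97)
30: miss, evict 29, frames (97 30)
97: hit
83: miss, evict 30, frames (97 83)
30: miss, evict 97, frames (83 30)
15: miss, evict 83, frames (30 15)
83: miss, evict 30, frames (15 83)
97: miss, evict 15, frames (83 97)
15: miss, evict 83, frames (97 15)
30: miss, evict 97, frames (15 30)
97: miss, evict 15, frames (30 97)
29: miss, evict 30, frames (97 29)
35: miss, evict 97, frames (29 35)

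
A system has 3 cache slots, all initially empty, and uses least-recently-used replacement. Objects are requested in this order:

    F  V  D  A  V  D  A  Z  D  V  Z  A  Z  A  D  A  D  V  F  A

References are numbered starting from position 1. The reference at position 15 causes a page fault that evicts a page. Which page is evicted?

pos 1: F -> miss, frames [F]
pos 2: V -> miss, frames [F, V]
pos 3: D -> miss, frames [F, V, D]
pos 4: A -> miss, evict F, frames [V, D, A]
pos 5: V -> hit
pos 6: D -> hit
pos 7: A -> hit
pos 8: Z -> miss, evict V, frames [D, A, Z]
pos 9: D -> hit
pos 10: V -> miss, evict A, frames [Z, D, V]
pos 11: Z -> hit
pos 12: A -> miss, evict D, frames [V, Z, A]
pos 13: Z -> hit
pos 14: A -> hit
pos 15: D -> miss, evict V, frames [Z, A, D]
At position 15, page V is evicted.

V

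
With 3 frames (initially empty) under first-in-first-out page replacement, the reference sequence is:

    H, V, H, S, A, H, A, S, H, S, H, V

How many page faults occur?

6

H: miss, frames [H]
V: miss, frames [H, V]
H: hit
S: miss, frames [H, V, S]
A: miss, evict H, frames [V, S, A]
H: miss, evict V, frames [S, A, H]
A: hit
S: hit
H: hit
S: hit
H: hit
V: miss, evict S, frames [A, H, V]
Page faults: 6.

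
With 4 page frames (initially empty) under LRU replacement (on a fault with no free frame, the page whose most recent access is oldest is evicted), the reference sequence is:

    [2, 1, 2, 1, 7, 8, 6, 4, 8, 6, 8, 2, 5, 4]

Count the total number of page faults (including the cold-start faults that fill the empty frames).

2: miss, frames [2]
1: miss, frames [2, 1]
2: hit
1: hit
7: miss, frames [2, 1, 7]
8: miss, frames [2, 1, 7, 8]
6: miss, evict 2, frames [1, 7, 8, 6]
4: miss, evict 1, frames [7, 8, 6, 4]
8: hit
6: hit
8: hit
2: miss, evict 7, frames [4, 6, 8, 2]
5: miss, evict 4, frames [6, 8, 2, 5]
4: miss, evict 6, frames [8, 2, 5, 4]
Page faults: 9.

9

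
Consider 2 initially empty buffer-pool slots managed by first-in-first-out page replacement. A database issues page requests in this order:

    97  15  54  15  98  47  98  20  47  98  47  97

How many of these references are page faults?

9

97: fault, frames (97)
15: fault, frames (97 15)
54: fault, evict 97, frames (15 54)
15: hit
98: fault, evict 15, frames (54 98)
47: fault, evict 54, frames (98 47)
98: hit
20: fault, evict 98, frames (47 20)
47: hit
98: fault, evict 47, frames (20 98)
47: fault, evict 20, frames (98 47)
97: fault, evict 98, frames (47 97)
Page faults: 9.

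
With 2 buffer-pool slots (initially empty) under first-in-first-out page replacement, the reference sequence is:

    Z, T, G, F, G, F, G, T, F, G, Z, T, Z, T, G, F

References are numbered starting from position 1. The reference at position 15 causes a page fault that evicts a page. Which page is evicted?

Z

pos 1: Z: fault, frames {Z}
pos 2: T: fault, frames {Z,T}
pos 3: G: fault, evict Z, frames {T,G}
pos 4: F: fault, evict T, frames {G,F}
pos 5: G: hit
pos 6: F: hit
pos 7: G: hit
pos 8: T: fault, evict G, frames {F,T}
pos 9: F: hit
pos 10: G: fault, evict F, frames {T,G}
pos 11: Z: fault, evict T, frames {G,Z}
pos 12: T: fault, evict G, frames {Z,T}
pos 13: Z: hit
pos 14: T: hit
pos 15: G: fault, evict Z, frames {T,G}
At position 15, page Z is evicted.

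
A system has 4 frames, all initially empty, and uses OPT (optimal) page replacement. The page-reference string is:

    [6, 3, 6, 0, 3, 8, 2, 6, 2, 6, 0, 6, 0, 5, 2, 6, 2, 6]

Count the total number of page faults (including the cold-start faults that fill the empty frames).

6

6 -> miss, frames [6]
3 -> miss, frames [6, 3]
6 -> hit
0 -> miss, frames [6, 3, 0]
3 -> hit
8 -> miss, frames [6, 3, 0, 8]
2 -> miss, evict 8, frames [6, 3, 0, 2]
6 -> hit
2 -> hit
6 -> hit
0 -> hit
6 -> hit
0 -> hit
5 -> miss, evict 0, frames [6, 3, 2, 5]
2 -> hit
6 -> hit
2 -> hit
6 -> hit
Page faults: 6.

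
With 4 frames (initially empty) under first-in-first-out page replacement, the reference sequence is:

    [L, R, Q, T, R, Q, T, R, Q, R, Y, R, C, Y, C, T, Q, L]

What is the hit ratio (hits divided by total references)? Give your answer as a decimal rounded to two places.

0.61

L -> fault, frames [L]
R -> fault, frames [L, R]
Q -> fault, frames [L, R, Q]
T -> fault, frames [L, R, Q, T]
R -> hit
Q -> hit
T -> hit
R -> hit
Q -> hit
R -> hit
Y -> fault, evict L, frames [R, Q, T, Y]
R -> hit
C -> fault, evict R, frames [Q, T, Y, C]
Y -> hit
C -> hit
T -> hit
Q -> hit
L -> fault, evict Q, frames [T, Y, C, L]
Hits: 11 of 18 references → 11/18 = 0.6111.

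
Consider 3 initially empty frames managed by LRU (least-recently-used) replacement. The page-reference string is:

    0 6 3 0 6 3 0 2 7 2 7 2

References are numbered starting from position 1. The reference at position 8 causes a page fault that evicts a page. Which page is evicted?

pos 1: 0: miss, frames {0}
pos 2: 6: miss, frames {0,6}
pos 3: 3: miss, frames {0,6,3}
pos 4: 0: hit
pos 5: 6: hit
pos 6: 3: hit
pos 7: 0: hit
pos 8: 2: miss, evict 6, frames {3,0,2}
At position 8, page 6 is evicted.

6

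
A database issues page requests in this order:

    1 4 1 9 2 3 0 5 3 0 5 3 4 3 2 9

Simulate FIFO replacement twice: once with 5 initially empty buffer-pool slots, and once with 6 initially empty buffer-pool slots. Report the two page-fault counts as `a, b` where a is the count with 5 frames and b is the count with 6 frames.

9, 7

5 frames: F F . F F F F F . . . . F . . F → 9 faults.
6 frames: F F . F F F F F . . . . . . . . → 7 faults.
7 < 9: adding a frame reduced faults, as is typical.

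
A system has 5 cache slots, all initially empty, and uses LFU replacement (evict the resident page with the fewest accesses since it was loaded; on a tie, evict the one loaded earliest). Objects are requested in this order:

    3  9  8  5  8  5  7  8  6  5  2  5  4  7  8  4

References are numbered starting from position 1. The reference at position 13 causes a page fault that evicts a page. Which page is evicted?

pos 1: 3 -> miss, frames (3)
pos 2: 9 -> miss, frames (3 9)
pos 3: 8 -> miss, frames (3 9 8)
pos 4: 5 -> miss, frames (3 9 8 5)
pos 5: 8 -> hit
pos 6: 5 -> hit
pos 7: 7 -> miss, frames (3 9 8 5 7)
pos 8: 8 -> hit
pos 9: 6 -> miss, evict 3, frames (9 8 5 7 6)
pos 10: 5 -> hit
pos 11: 2 -> miss, evict 9, frames (8 5 7 6 2)
pos 12: 5 -> hit
pos 13: 4 -> miss, evict 7, frames (8 5 6 2 4)
At position 13, page 7 is evicted.

7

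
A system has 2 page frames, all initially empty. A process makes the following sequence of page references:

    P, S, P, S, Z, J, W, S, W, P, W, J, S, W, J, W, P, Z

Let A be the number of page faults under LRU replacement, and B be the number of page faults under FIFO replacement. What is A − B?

-1

Under LRU: F F . . F F F F . F . F F F F . F F → 13 faults.
Under FIFO: F F . . F F F F . F F F F F F . F F → 14 faults.
A − B = 13 − 14 = -1.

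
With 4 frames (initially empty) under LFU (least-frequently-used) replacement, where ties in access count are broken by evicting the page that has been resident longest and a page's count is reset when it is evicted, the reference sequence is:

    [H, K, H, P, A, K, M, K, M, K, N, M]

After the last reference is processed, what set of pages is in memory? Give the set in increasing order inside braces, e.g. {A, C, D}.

H -> fault, frames [H]
K -> fault, frames [H, K]
H -> hit
P -> fault, frames [H, K, P]
A -> fault, frames [H, K, P, A]
K -> hit
M -> fault, evict P, frames [H, K, A, M]
K -> hit
M -> hit
K -> hit
N -> fault, evict A, frames [H, K, M, N]
M -> hit

{H, K, M, N}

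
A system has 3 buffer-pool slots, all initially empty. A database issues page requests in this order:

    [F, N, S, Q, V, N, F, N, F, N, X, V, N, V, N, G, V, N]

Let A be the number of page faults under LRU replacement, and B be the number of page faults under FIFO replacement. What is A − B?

Under LRU: F F F F F F F . . . F F . . . F . . → 10 faults.
Under FIFO: F F F F F F F . . . F F F . . F . . → 11 faults.
A − B = 10 − 11 = -1.

-1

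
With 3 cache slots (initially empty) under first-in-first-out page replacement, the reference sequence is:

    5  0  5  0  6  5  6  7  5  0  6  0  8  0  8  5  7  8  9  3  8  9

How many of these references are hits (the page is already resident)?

9

5: fault, frames [5]
0: fault, frames [5, 0]
5: hit
0: hit
6: fault, frames [5, 0, 6]
5: hit
6: hit
7: fault, evict 5, frames [0, 6, 7]
5: fault, evict 0, frames [6, 7, 5]
0: fault, evict 6, frames [7, 5, 0]
6: fault, evict 7, frames [5, 0, 6]
0: hit
8: fault, evict 5, frames [0, 6, 8]
0: hit
8: hit
5: fault, evict 0, frames [6, 8, 5]
7: fault, evict 6, frames [8, 5, 7]
8: hit
9: fault, evict 8, frames [5, 7, 9]
3: fault, evict 5, frames [7, 9, 3]
8: fault, evict 7, frames [9, 3, 8]
9: hit
Hits: 9.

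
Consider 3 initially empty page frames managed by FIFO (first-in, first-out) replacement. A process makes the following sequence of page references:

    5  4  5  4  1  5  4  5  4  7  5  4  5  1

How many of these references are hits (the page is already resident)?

5 → fault, frames [5]
4 → fault, frames [5, 4]
5 → hit
4 → hit
1 → fault, frames [5, 4, 1]
5 → hit
4 → hit
5 → hit
4 → hit
7 → fault, evict 5, frames [4, 1, 7]
5 → fault, evict 4, frames [1, 7, 5]
4 → fault, evict 1, frames [7, 5, 4]
5 → hit
1 → fault, evict 7, frames [5, 4, 1]
Hits: 7.

7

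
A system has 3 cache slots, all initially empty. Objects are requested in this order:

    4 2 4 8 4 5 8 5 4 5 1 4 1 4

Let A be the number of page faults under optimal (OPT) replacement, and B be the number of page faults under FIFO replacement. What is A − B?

Under OPT: F F . F . F . . . . F . . . → 5 faults.
Under FIFO: F F . F . F . . F . F . . . → 6 faults.
A − B = 5 − 6 = -1.

-1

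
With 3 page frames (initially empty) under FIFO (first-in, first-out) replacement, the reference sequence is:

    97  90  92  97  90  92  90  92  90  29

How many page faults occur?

4

97 → miss, frames {97}
90 → miss, frames {97,90}
92 → miss, frames {97,90,92}
97 → hit
90 → hit
92 → hit
90 → hit
92 → hit
90 → hit
29 → miss, evict 97, frames {90,92,29}
Page faults: 4.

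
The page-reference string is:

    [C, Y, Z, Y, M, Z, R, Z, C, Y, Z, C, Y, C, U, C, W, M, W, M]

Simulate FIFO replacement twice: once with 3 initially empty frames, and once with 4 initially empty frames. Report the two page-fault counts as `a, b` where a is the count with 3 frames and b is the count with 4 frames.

3 frames: F F F . F . F . F F F . . . F F F F . . → 12 faults.
4 frames: F F F . F . F . F F F . . . F . F F . . → 11 faults.
11 < 12: adding a frame reduced faults, as is typical.

12, 11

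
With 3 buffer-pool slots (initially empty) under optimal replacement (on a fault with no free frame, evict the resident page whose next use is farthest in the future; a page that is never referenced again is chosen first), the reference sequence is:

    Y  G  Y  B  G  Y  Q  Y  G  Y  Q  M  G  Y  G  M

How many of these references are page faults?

5

Y -> fault, frames (Y)
G -> fault, frames (Y G)
Y -> hit
B -> fault, frames (Y G B)
G -> hit
Y -> hit
Q -> fault, evict B, frames (Y G Q)
Y -> hit
G -> hit
Y -> hit
Q -> hit
M -> fault, evict Q, frames (Y G M)
G -> hit
Y -> hit
G -> hit
M -> hit
Page faults: 5.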